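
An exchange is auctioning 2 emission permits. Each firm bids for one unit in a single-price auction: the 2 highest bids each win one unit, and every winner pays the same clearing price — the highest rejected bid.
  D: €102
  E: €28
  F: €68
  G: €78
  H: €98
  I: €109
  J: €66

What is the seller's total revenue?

Total revenue: €196

Ordering the bids: 109 (I), 102 (D), 98 (H), 78 (G), …
Winners (2 units): I, D.
First losing bid is H's €98, which sets the uniform price.
Total revenue = 2 × €98 = €196.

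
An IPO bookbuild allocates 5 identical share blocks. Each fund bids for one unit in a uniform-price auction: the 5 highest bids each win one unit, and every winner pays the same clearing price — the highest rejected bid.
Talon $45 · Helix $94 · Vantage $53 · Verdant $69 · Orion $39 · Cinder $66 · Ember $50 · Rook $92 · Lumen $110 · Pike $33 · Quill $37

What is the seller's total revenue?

Total revenue: $265

Bids ranked high→low: 110 (Lumen), 94 (Helix), 92 (Rook), 69 (Verdant), 66 (Cinder), 53 (Vantage), 50 (Ember), …
Winners (5 units): Lumen, Helix, Rook, Verdant, Cinder.
Highest unsuccessful bid: $53 → clearing price.
Total revenue = 5 × $53 = $265.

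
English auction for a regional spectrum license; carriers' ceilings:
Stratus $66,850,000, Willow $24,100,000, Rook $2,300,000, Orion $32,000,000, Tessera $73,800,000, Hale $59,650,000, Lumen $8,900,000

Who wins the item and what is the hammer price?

Tessera wins at $66,850,000

Sorting limits: 73,800,000 (Tessera) > 66,850,000 (Stratus) > 59,650,000 (Hale) > 32,000,000 (Orion) > 24,100,000 (Willow) > 8,900,000 (Lumen) > …
Bidding ends when Stratus exits at $66,850,000; Tessera takes it.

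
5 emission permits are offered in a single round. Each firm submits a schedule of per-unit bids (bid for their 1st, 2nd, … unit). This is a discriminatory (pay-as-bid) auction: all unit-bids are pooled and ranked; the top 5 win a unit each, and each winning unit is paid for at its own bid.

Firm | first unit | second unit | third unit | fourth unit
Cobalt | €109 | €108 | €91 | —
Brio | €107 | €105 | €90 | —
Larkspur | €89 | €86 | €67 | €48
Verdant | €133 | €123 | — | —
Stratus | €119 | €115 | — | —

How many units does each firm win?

All unit-bids, highest first — top 5: 133 (Verdant-1), 123 (Verdant-2), 119 (Stratus-1), 115 (Stratus-2), 109 (Cobalt-1)
Next rejected bid: €108 (not a price — pay-as-bid).
Allocation: Cobalt 1, Stratus 2, Verdant 2.

Cobalt 1, Stratus 2, Verdant 2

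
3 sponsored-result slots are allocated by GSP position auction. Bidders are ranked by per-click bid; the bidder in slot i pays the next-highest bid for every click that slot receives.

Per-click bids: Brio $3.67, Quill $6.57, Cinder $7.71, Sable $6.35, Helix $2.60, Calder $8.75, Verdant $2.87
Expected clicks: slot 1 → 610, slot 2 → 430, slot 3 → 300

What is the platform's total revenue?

Per-click bids in order: $8.75 (Calder) > $7.71 (Cinder) > $6.57 (Quill) > $6.35 (Sable) > …
Slot 1: Calder pays $7.71 × 610 = $4703.10
Slot 2: Cinder pays $6.57 × 430 = $2825.10
Slot 3: Quill pays $6.35 × 300 = $1905.00
Total = $9433.20

Total revenue: $9433.20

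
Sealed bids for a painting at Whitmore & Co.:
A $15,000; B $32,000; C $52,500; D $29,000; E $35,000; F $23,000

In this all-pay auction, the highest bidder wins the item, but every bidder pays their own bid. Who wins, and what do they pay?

Sorting bids: 52,500 (C) > 35,000 (E) > 32,000 (B) > 29,000 (D) > 23,000 (F) > 15,000 (A)
C is highest and takes the item; every bidder forfeits their bid.

C pays $52,500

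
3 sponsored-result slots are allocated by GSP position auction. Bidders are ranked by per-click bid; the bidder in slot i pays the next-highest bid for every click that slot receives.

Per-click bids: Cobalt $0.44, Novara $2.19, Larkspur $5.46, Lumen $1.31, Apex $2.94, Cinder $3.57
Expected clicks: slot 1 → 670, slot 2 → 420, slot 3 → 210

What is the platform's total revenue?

Ranked by bid: $5.46 (Larkspur) > $3.57 (Cinder) > $2.94 (Apex) > $2.19 (Novara) > …
Slot 1: Larkspur pays $3.57 × 670 = $2391.90
Slot 2: Cinder pays $2.94 × 420 = $1234.80
Slot 3: Apex pays $2.19 × 210 = $459.90
Total = $4086.60

Total revenue: $4086.60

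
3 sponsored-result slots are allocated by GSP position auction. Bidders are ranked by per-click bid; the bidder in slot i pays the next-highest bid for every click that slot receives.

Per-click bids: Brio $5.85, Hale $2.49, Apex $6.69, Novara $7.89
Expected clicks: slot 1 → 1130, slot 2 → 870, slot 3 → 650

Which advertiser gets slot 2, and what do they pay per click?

Apex; $5.85 per click

Ranked by bid: $7.89 (Novara) > $6.69 (Apex) > $5.85 (Brio) > $2.49 (Hale)
Slot 2 goes to the second-ranked bidder, Apex, who pays the next bid down: $5.85/click.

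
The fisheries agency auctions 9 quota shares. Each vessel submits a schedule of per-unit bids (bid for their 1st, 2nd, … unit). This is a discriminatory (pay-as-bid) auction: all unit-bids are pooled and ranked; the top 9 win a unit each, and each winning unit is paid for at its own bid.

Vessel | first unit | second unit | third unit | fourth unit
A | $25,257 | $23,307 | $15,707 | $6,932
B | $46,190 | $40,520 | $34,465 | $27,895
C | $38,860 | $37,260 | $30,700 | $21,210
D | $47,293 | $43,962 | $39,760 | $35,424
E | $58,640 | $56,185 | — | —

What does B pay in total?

B pays $86,710

All unit-bids, highest first — top 9: 58,640 (E-1), 56,185 (E-2), 47,293 (D-1), 46,190 (B-1), 43,962 (D-2), 40,520 (B-2), 39,760 (D-3), 38,860 (C-1), 37,260 (C-2)
Next rejected bid: $35,424 (not a price — pay-as-bid).
B's winning unit-bids: 46,190 + 40,520 = $86,710.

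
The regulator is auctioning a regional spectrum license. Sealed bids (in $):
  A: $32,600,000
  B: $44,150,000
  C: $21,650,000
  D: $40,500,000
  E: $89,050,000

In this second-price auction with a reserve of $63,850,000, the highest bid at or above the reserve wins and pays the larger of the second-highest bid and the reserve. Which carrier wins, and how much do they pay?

E pays $63,850,000

Sorting bids: 89,050,000 (E) > 44,150,000 (B) > 40,500,000 (D) > 32,600,000 (A) > 21,650,000 (C)
Highest eligible bid: E at $89,050,000.
Second-highest bid $44,150,000 is below the reserve $63,850,000, so the reserve binds → payment $63,850,000.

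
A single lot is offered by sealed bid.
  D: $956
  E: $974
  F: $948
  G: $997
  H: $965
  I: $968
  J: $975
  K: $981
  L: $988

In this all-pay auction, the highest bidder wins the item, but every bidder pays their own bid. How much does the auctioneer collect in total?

Bids ranked: 997 (G) > 988 (L) > 981 (K) > 975 (J) > 974 (E) > 968 (I) > …
G wins with the top bid; all bids are sunk regardless.
Every bidder forfeits their bid regardless of winning.
Revenue = 956 + 974 + 948 + 997 + 965 + 968 + 975 + 981 + 988 = $8,752.

Total revenue: $8,752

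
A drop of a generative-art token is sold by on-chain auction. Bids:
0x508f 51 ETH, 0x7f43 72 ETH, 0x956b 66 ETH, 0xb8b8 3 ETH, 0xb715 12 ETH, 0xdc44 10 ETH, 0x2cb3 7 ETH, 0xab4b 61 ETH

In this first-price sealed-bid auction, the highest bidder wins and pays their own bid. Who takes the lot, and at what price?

Bids in order: 72 (0x7f43) > 66 (0x956b) > 61 (0xab4b) > 51 (0x508f) > 12 (0xb715) > 10 (0xdc44) > …
0x7f43 has the highest bid and pays exactly that: 72 ETH.

0x7f43 pays 72 ETH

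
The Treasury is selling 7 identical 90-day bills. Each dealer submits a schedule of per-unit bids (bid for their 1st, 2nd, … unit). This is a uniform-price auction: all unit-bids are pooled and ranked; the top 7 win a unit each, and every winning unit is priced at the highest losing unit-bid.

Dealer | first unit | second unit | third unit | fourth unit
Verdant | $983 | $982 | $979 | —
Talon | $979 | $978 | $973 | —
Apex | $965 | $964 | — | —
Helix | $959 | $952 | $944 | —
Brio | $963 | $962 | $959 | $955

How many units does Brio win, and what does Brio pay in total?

Pooled unit-bids ranked (top 7): 983 (Verdant-1), 982 (Verdant-2), 979 (Verdant-3), 979 (Talon-1), 978 (Talon-2), 973 (Talon-3), 965 (Apex-1)
First bid not allocated: $964.
Brio wins 0 unit(s) at $964 each.

Brio: 0 units, pays $0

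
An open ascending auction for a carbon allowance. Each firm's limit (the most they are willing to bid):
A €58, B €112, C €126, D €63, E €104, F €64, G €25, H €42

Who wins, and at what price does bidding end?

C wins at €112

Limits in order: 126 (C) > 112 (B) > 104 (E) > 64 (F) > 63 (D) > 58 (A) > …
Bidding ends when B exits at €112; C takes it.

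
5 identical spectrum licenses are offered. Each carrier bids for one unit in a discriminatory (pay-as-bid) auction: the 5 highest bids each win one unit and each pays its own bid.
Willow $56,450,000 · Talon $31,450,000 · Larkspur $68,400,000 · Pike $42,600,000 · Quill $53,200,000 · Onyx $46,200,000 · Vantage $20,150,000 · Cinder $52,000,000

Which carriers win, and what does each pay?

Sorting: 68,400,000 (Larkspur), 56,450,000 (Willow), 53,200,000 (Quill), 52,000,000 (Cinder), 46,200,000 (Onyx), 42,600,000 (Pike), 31,450,000 (Talon), …
Winners (5 units): Larkspur, Willow, Quill, Cinder, Onyx.
Each winner pays its own bid: Larkspur $68,400,000, Willow $56,450,000, Quill $53,200,000, Cinder $52,000,000, Onyx $46,200,000.

Larkspur $68,400,000, Willow $56,450,000, Quill $53,200,000, Cinder $52,000,000, Onyx $46,200,000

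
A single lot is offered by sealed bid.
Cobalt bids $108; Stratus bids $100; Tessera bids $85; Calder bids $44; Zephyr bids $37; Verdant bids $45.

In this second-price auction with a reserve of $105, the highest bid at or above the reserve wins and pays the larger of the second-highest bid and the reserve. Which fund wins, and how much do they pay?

Bids in order: 108 (Cobalt) > 100 (Stratus) > 85 (Tessera) > 45 (Verdant) > 44 (Calder) > 37 (Zephyr)
Cobalt has the top bid at or above the reserve ($108).
max(second-highest $100, reserve $105) = $105.

Cobalt pays $105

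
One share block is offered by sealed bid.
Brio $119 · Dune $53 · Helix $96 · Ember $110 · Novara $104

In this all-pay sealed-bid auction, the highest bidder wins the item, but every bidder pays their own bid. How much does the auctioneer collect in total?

Sorting bids: 119 (Brio) > 110 (Ember) > 104 (Novara) > 96 (Helix) > 53 (Dune)
Every bidder forfeits their bid regardless of winning.
Revenue = 119 + 53 + 96 + 110 + 104 = $482.

Total revenue: $482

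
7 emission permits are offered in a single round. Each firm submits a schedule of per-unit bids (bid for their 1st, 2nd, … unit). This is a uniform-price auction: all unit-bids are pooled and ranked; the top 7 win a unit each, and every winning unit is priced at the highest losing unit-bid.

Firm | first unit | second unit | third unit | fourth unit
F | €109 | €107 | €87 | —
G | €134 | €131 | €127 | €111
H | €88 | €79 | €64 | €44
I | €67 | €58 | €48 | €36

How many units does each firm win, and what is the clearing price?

All unit-bids, highest first — top 7: 134 (G-1), 131 (G-2), 127 (G-3), 111 (G-4), 109 (F-1), 107 (F-2), 88 (H-1)
The (k+1)-th unit-bid is €87.
Allocation: F 2, G 4, H 1.

F 2, G 4, H 1; clearing price €87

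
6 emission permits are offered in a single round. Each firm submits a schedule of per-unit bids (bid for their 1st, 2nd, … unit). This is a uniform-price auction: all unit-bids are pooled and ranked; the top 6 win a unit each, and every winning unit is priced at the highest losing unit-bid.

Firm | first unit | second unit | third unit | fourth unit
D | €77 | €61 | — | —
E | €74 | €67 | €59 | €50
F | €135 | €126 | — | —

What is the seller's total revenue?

Total revenue: €354

Merging the schedules and taking the best 6: 135 (F-1), 126 (F-2), 77 (D-1), 74 (E-1), 67 (E-2), 61 (D-2)
Highest rejected unit-bid = €59.
Allocation: D 2, E 2, F 2. Every unit priced at €59.
Revenue = 6 × 59 = €354.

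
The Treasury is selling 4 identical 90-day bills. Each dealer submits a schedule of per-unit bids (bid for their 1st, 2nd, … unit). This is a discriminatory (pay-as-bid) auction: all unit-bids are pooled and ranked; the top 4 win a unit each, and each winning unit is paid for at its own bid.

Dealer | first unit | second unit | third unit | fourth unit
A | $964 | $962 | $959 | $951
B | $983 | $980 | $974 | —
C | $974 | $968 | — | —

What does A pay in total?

A pays $0

Pooled unit-bids ranked (top 4): 983 (B-1), 980 (B-2), 974 (B-3), 974 (C-1)
Next rejected bid: $968 (not a price — pay-as-bid).
A wins no units.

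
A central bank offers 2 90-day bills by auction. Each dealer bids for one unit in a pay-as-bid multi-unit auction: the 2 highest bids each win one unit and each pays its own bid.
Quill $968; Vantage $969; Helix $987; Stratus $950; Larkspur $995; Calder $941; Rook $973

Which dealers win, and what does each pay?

Sorting: 995 (Larkspur), 987 (Helix), 973 (Rook), 969 (Vantage), …
Top 2: Larkspur, Helix.
Each winner pays its own bid: Larkspur $995, Helix $987.

Larkspur $995, Helix $987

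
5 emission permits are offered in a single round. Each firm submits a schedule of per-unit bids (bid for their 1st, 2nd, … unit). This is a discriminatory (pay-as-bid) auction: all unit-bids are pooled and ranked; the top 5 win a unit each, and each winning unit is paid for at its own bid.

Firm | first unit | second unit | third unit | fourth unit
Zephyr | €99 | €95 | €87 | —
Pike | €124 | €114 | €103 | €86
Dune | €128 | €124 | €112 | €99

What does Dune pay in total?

Merging the schedules and taking the best 5: 128 (Dune-1), 124 (Pike-1), 124 (Dune-2), 114 (Pike-2), 112 (Dune-3)
Next rejected bid: €103 (not a price — pay-as-bid).
Dune's winning unit-bids: 128 + 124 + 112 = €364.

Dune pays €364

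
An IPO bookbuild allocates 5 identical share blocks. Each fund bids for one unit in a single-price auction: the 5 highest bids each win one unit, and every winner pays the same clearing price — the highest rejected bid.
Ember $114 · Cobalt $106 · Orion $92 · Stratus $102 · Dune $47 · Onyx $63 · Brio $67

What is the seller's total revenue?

Sorting: 114 (Ember), 106 (Cobalt), 102 (Stratus), 92 (Orion), 67 (Brio), 63 (Onyx), 47 (Dune)
Winners (5 units): Ember, Cobalt, Stratus, Orion, Brio.
Clearing price = highest rejected bid = $63.
Total revenue = 5 × $63 = $315.

Total revenue: $315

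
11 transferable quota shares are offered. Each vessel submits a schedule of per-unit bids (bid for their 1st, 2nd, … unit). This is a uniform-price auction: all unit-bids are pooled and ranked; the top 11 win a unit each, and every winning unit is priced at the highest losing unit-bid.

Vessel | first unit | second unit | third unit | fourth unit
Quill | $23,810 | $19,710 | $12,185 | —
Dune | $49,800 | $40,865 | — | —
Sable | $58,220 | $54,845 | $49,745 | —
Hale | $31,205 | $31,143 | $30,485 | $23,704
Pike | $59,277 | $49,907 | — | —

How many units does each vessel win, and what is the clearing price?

Pooled unit-bids ranked (top 11): 59,277 (Pike-1), 58,220 (Sable-1), 54,845 (Sable-2), 49,907 (Pike-2), 49,800 (Dune-1), 49,745 (Sable-3), 40,865 (Dune-2), 31,205 (Hale-1), 31,143 (Hale-2), 30,485 (Hale-3), 23,810 (Quill-1)
Highest rejected unit-bid = $23,704.
Allocation: Dune 2, Hale 3, Pike 2, Quill 1, Sable 3.

Dune 2, Hale 3, Pike 2, Quill 1, Sable 3; clearing price $23,704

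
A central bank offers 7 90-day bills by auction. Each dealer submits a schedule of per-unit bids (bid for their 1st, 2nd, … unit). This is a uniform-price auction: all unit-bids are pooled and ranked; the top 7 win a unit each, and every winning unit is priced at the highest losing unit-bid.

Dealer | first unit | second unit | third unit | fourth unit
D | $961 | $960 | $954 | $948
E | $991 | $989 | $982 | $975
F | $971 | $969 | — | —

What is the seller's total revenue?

Merging the schedules and taking the best 7: 991 (E-1), 989 (E-2), 982 (E-3), 975 (E-4), 971 (F-1), 969 (F-2), 961 (D-1)
Highest rejected unit-bid = $960.
Allocation: D 1, E 4, F 2. Every unit priced at $960.
Revenue = 7 × 960 = $6,720.

Total revenue: $6,720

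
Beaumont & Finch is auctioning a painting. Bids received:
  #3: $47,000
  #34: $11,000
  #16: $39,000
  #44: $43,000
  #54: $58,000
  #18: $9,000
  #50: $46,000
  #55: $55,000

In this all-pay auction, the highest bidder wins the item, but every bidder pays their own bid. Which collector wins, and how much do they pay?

#54 pays $58,000

Bids ranked: 58,000 (#54) > 55,000 (#55) > 47,000 (#3) > 46,000 (#50) > 43,000 (#44) > 39,000 (#16) > …
#54 is highest and takes the item; every bidder forfeits their bid.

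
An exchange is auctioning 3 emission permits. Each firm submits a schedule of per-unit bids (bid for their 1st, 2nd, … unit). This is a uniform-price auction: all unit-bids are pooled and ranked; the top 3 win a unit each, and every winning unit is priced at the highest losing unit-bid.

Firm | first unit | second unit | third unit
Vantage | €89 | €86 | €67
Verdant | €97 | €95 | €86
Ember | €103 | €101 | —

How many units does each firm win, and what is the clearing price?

Merging the schedules and taking the best 3: 103 (Ember-1), 101 (Ember-2), 97 (Verdant-1)
The (k+1)-th unit-bid is €95.
Allocation: Ember 2, Verdant 1.

Ember 2, Verdant 1; clearing price €95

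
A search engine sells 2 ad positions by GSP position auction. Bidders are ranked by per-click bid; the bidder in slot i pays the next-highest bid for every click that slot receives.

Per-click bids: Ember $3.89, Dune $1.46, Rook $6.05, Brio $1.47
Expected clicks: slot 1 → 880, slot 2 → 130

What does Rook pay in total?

Ranked by bid: $6.05 (Rook) > $3.89 (Ember) > $1.47 (Brio) > …
Rook holds slot 1 → pays next bid $3.89 × 880 clicks = $3423.20.

Rook pays $3423.20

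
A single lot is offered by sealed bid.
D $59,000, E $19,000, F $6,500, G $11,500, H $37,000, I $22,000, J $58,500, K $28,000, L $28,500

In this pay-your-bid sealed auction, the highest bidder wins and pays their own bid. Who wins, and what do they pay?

Pay-your-bid sealed auction: the highest bidder wins and pays their own bid.
Sorting bids: 59,000 (D) > 58,500 (J) > 37,000 (H) > 28,500 (L) > 28,000 (K) > 22,000 (I) > …
D has the highest bid and pays exactly that: $59,000.

D pays $59,000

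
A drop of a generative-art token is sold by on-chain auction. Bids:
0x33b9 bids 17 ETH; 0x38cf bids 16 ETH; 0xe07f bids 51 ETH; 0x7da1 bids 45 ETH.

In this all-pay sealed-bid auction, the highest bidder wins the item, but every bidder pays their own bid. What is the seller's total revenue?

Bids in order: 51 (0xe07f) > 45 (0x7da1) > 17 (0x33b9) > 16 (0x38cf)
0xe07f wins with the top bid; all bids are sunk regardless.
Every bidder forfeits their bid regardless of winning.
Revenue = 17 + 16 + 51 + 45 = 129 ETH.

Total revenue: 129 ETH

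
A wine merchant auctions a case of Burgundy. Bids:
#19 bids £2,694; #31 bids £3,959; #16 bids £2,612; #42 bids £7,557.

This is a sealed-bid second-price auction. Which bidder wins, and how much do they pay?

Bids ranked: 7,557 (#42) > 3,959 (#31) > 2,694 (#19) > 2,612 (#16)
#42 wins with the highest bid; price is set by the runner-up at £3,959.

#42 pays £3,959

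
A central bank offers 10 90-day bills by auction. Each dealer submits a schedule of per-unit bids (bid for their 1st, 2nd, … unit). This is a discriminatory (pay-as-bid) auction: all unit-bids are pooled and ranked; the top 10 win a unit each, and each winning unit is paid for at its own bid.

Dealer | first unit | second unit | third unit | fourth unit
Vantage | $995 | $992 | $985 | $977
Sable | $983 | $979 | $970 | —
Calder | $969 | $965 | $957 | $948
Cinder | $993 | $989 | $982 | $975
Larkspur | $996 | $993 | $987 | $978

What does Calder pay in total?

All unit-bids, highest first — top 10: 996 (Larkspur-1), 995 (Vantage-1), 993 (Cinder-1), 993 (Larkspur-2), 992 (Vantage-2), 989 (Cinder-2), 987 (Larkspur-3), 985 (Vantage-3), 983 (Sable-1), 982 (Cinder-3)
Next rejected bid: $979 (not a price — pay-as-bid).
Calder wins no units.

Calder pays $0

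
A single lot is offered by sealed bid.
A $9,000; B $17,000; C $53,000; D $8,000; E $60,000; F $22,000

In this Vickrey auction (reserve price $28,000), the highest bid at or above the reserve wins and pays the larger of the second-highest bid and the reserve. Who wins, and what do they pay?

Bids in order: 60,000 (E) > 53,000 (C) > 22,000 (F) > 17,000 (B) > 9,000 (A) > 8,000 (D)
E has the top bid at or above the reserve ($60,000).
Second-highest bid $53,000 exceeds the reserve $28,000 → payment $53,000.

E pays $53,000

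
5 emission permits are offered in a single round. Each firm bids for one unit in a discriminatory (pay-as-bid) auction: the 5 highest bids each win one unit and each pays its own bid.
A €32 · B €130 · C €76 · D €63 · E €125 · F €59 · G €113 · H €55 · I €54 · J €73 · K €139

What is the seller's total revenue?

Bids ranked high→low: 139 (K), 130 (B), 125 (E), 113 (G), 76 (C), 73 (J), 63 (D), …
Top 5: K, B, E, G, C.
Total revenue = 139 + 130 + 125 + 113 + 76 = €583.

Total revenue: €583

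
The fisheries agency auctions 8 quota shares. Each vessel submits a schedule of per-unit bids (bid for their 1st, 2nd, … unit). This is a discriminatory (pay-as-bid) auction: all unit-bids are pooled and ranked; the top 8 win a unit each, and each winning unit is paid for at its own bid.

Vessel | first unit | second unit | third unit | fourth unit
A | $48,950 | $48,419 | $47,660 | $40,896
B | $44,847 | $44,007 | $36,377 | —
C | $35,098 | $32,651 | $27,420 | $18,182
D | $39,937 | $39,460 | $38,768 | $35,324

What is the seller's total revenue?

Pooled unit-bids ranked (top 8): 48,950 (A-1), 48,419 (A-2), 47,660 (A-3), 44,847 (B-1), 44,007 (B-2), 40,896 (A-4), 39,937 (D-1), 39,460 (D-2)
Next rejected bid: $38,768 (not a price — pay-as-bid).
Each winning unit pays its own bid.
Revenue = 48,950 + 48,419 + 47,660 + 44,847 + 44,007 + 40,896 + 39,937 + 39,460 = $354,176.

Total revenue: $354,176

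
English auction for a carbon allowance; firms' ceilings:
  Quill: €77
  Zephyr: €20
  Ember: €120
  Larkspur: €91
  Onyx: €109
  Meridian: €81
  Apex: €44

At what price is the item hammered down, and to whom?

Ember wins at €109

Limits in order: 120 (Ember) > 109 (Onyx) > 91 (Larkspur) > 81 (Meridian) > 77 (Quill) > 44 (Apex) > …
Onyx is the last rival to drop out, at €109; Ember remains and wins at that price.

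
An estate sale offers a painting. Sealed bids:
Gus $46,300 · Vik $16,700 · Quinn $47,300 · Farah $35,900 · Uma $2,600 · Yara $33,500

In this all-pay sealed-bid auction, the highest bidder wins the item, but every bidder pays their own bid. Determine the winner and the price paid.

Bids in order: 47,300 (Quinn) > 46,300 (Gus) > 35,900 (Farah) > 33,500 (Yara) > 16,700 (Vik) > 2,600 (Uma)
Quinn wins with the top bid; all bids are sunk regardless.

Quinn pays $47,300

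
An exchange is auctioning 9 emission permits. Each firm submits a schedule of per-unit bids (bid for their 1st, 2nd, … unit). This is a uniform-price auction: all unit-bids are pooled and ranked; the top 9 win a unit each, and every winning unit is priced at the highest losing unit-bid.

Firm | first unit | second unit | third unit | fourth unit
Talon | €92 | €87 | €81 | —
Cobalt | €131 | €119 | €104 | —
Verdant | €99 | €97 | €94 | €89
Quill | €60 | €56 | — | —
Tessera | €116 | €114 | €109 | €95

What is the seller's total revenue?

Pooled unit-bids ranked (top 9): 131 (Cobalt-1), 119 (Cobalt-2), 116 (Tessera-1), 114 (Tessera-2), 109 (Tessera-3), 104 (Cobalt-3), 99 (Verdant-1), 97 (Verdant-2), 95 (Tessera-4)
The (k+1)-th unit-bid is €94.
Allocation: Cobalt 3, Tessera 4, Verdant 2. Every unit priced at €94.
Revenue = 9 × 94 = €846.

Total revenue: €846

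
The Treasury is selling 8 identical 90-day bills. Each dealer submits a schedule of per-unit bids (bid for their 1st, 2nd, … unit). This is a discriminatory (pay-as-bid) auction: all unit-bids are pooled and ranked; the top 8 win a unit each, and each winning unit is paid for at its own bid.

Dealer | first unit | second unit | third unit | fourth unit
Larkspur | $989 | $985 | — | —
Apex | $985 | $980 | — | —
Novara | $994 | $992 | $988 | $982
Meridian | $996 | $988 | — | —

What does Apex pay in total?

Pooled unit-bids ranked (top 8): 996 (Meridian-1), 994 (Novara-1), 992 (Novara-2), 989 (Larkspur-1), 988 (Novara-3), 988 (Meridian-2), 985 (Larkspur-2), 985 (Apex-1)
Next rejected bid: $982 (not a price — pay-as-bid).
Apex's winning unit-bids: 985 = $985.

Apex pays $985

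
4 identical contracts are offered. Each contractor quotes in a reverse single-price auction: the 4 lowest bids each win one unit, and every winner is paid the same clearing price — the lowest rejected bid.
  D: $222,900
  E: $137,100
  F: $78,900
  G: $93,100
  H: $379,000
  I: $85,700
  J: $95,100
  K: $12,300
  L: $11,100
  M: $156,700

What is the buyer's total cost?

Ordering the bids: 11,100 (L), 12,300 (K), 78,900 (F), 85,700 (I), 93,100 (G), 95,100 (J), …
Lowest 4: L, K, F, I.
Clearing price = lowest rejected bid = $93,100.
Total cost = 4 × $93,100 = $372,400.

Total cost: $372,400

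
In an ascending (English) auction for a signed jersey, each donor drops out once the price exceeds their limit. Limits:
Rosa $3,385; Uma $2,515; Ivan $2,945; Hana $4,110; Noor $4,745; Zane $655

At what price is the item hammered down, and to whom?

Noor wins at $4,110

Limits in order: 4,745 (Noor) > 4,110 (Hana) > 3,385 (Rosa) > 2,945 (Ivan) > 2,515 (Uma) > 655 (Zane)
Once the price passes $4,110, only Noor is left; the hammer falls at Hana's limit of $4,110.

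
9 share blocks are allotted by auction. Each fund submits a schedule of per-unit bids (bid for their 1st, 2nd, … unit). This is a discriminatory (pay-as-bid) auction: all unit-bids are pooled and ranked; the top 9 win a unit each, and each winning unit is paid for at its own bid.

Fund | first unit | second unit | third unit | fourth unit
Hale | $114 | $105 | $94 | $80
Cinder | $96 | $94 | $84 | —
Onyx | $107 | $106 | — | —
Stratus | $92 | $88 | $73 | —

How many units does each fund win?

All unit-bids, highest first — top 9: 114 (Hale-1), 107 (Onyx-1), 106 (Onyx-2), 105 (Hale-2), 96 (Cinder-1), 94 (Hale-3), 94 (Cinder-2), 92 (Stratus-1), 88 (Stratus-2)
Next rejected bid: $84 (not a price — pay-as-bid).
Allocation: Cinder 2, Hale 3, Onyx 2, Stratus 2.

Cinder 2, Hale 3, Onyx 2, Stratus 2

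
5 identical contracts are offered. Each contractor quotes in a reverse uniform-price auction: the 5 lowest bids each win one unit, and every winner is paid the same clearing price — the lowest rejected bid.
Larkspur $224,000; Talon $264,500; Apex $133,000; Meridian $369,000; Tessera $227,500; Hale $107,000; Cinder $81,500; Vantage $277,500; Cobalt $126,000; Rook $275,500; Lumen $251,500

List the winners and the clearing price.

Bids ranked low→high: 81,500 (Cinder), 107,000 (Hale), 126,000 (Cobalt), 133,000 (Apex), 224,000 (Larkspur), 227,500 (Tessera), 251,500 (Lumen), …
Winners (5 units): Cinder, Hale, Cobalt, Apex, Larkspur.
Clearing price = lowest rejected bid = $227,500.

Cinder, Hale, Cobalt, Apex, Larkspur; each is paid $227,500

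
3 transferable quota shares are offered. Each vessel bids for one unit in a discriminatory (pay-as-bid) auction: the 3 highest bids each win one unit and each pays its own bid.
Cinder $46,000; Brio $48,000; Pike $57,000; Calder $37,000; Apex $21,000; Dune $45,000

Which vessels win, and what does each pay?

Pike $57,000, Brio $48,000, Cinder $46,000

Sorting: 57,000 (Pike), 48,000 (Brio), 46,000 (Cinder), 45,000 (Dune), 37,000 (Calder), …
Top 3: Pike, Brio, Cinder.
Each winner pays its own bid: Pike $57,000, Brio $48,000, Cinder $46,000.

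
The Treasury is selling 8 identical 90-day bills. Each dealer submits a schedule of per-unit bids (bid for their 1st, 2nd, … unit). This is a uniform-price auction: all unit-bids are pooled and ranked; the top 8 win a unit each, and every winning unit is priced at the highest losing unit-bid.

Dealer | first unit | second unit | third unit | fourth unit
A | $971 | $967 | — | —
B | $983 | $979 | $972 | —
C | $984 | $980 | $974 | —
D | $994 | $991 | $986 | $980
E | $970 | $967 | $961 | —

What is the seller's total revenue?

Merging the schedules and taking the best 8: 994 (D-1), 991 (D-2), 986 (D-3), 984 (C-1), 983 (B-1), 980 (C-2), 980 (D-4), 979 (B-2)
The (k+1)-th unit-bid is $974.
Allocation: B 2, C 2, D 4. Every unit priced at $974.
Revenue = 8 × 974 = $7,792.

Total revenue: $7,792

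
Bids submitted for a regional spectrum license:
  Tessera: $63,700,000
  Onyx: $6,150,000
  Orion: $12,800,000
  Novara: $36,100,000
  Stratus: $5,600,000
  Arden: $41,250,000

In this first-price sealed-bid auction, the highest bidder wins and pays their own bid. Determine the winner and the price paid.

Tessera pays $63,700,000

Rule: the highest bidder wins and pays their own bid.
Bids in order: 63,700,000 (Tessera) > 41,250,000 (Arden) > 36,100,000 (Novara) > 12,800,000 (Orion) > 6,150,000 (Onyx) > 5,600,000 (Stratus)
Tessera is highest → pays own bid, $63,700,000.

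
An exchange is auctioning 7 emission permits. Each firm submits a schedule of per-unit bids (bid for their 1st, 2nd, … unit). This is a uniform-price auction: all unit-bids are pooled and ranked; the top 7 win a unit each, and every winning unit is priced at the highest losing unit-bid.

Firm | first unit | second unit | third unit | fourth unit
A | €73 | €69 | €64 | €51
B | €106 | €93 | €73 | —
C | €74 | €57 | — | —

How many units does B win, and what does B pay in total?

Merging the schedules and taking the best 7: 106 (B-1), 93 (B-2), 74 (C-1), 73 (A-1), 73 (B-3), 69 (A-2), 64 (A-3)
First bid not allocated: €57.
B wins 3 unit(s) at €57 each.

B: 3 units, pays €171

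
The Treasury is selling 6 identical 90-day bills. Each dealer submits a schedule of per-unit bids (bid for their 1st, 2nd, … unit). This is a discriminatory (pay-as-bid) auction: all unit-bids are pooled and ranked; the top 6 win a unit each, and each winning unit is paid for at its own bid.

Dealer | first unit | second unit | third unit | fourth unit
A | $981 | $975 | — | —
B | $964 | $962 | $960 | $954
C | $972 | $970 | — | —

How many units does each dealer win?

Merging the schedules and taking the best 6: 981 (A-1), 975 (A-2), 972 (C-1), 970 (C-2), 964 (B-1), 962 (B-2)
Next rejected bid: $960 (not a price — pay-as-bid).
Allocation: A 2, B 2, C 2.

A 2, B 2, C 2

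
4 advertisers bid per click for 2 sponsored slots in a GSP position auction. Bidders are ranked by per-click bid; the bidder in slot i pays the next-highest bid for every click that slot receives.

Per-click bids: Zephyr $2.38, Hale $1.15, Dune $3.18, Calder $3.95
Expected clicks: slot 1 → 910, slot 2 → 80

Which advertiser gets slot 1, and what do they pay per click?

Sorting advertisers: $3.95 (Calder) > $3.18 (Dune) > $2.38 (Zephyr) > …
Slot 1 goes to the first-ranked bidder, Calder, who pays the next bid down: $3.18/click.

Calder; $3.18 per click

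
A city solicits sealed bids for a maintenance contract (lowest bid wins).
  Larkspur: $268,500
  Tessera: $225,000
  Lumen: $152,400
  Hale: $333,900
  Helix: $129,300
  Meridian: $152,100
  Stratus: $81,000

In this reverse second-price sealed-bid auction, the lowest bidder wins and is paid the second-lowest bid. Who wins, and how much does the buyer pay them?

Stratus is paid $129,300

Sorting bids: 81,000 (Stratus) < 129,300 (Helix) < 152,100 (Meridian) < 152,400 (Lumen) < 225,000 (Tessera) < 268,500 (Larkspur) < …
Stratus is lowest; is paid the second-lowest bid, $129,300.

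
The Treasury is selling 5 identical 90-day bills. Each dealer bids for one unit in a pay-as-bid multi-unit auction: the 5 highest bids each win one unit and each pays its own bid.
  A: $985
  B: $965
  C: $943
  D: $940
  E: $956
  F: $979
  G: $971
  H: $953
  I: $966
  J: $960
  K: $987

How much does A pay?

Sorting: 987 (K), 985 (A), 979 (F), 971 (G), 966 (I), 965 (B), 960 (J), …
Winners (5 units): K, A, F, G, I.
A wins → own bid $985.

A pays $985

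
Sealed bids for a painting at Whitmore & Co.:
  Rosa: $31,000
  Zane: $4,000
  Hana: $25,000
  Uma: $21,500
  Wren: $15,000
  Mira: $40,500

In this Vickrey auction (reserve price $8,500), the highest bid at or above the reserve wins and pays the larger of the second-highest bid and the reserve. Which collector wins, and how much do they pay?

Mira pays $31,000

Vickrey auction (reserve price $8,500): the highest bid at or above the reserve wins and pays the larger of the second-highest bid and the reserve.
Sorting bids: 40,500 (Mira) > 31,000 (Rosa) > 25,000 (Hana) > 21,500 (Uma) > 15,000 (Wren) > 4,000 (Zane)
Mira has the top bid at or above the reserve ($40,500).
max(second-highest $31,000, reserve $8,500) = $31,000; the reserve does not bind.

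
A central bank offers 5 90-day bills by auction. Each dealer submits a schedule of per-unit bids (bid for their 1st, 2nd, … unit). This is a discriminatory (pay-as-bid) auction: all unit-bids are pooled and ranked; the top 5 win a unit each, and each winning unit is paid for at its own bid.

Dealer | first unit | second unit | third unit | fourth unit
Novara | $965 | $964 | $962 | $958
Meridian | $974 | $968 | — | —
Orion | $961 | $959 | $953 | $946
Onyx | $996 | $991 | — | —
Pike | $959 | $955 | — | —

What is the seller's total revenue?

Total revenue: $4,894

Merging the schedules and taking the best 5: 996 (Onyx-1), 991 (Onyx-2), 974 (Meridian-1), 968 (Meridian-2), 965 (Novara-1)
Next rejected bid: $964 (not a price — pay-as-bid).
Each winning unit pays its own bid.
Revenue = 996 + 991 + 974 + 968 + 965 = $4,894.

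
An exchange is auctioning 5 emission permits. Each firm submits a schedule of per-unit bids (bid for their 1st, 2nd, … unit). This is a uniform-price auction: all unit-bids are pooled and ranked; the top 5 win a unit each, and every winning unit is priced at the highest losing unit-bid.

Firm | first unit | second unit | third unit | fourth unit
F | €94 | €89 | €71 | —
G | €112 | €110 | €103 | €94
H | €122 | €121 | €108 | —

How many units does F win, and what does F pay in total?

F: 0 units, pays €0

Merging the schedules and taking the best 5: 122 (H-1), 121 (H-2), 112 (G-1), 110 (G-2), 108 (H-3)
The (k+1)-th unit-bid is €103.
F wins 0 unit(s) at €103 each.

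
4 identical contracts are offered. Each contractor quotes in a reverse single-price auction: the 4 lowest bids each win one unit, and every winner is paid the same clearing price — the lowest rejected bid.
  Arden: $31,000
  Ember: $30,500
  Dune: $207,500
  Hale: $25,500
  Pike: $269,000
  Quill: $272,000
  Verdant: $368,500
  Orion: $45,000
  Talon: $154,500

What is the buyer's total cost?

Ordering the bids: 25,500 (Hale), 30,500 (Ember), 31,000 (Arden), 45,000 (Orion), 154,500 (Talon), 207,500 (Dune), …
Winners (4 units): Hale, Ember, Arden, Orion.
Clearing price = lowest rejected bid = $154,500.
Total cost = 4 × $154,500 = $618,000.

Total cost: $618,000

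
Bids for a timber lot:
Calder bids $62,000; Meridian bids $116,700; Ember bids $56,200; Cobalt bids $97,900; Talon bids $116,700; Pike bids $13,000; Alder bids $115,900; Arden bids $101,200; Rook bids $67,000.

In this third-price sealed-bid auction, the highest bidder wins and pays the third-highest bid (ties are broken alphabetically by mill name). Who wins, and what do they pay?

Meridian pays $115,900

Bids ranked: 116,700 (Meridian) > 116,700 (Talon) > 115,900 (Alder) > 101,200 (Arden) > 97,900 (Cobalt) > 67,000 (Rook) > …
Meridian and Talon tie at $116,700; tie-break gives it to Meridian.
Meridian wins; payment is bid #3 in the ranking = $115,900.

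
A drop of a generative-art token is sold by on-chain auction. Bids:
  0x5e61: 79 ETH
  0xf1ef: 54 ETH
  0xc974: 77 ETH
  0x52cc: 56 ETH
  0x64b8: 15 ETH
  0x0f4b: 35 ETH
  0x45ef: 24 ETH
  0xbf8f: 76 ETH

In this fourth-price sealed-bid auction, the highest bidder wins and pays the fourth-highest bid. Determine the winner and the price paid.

Fourth-price sealed-bid auction: the highest bidder wins and pays the fourth-highest bid.
Bids in order: 79 (0x5e61) > 77 (0xc974) > 76 (0xbf8f) > 56 (0x52cc) > 54 (0xf1ef) > 35 (0x0f4b) > …
0x5e61 is highest; pays the fourth-highest bid, 56 ETH.

0x5e61 pays 56 ETH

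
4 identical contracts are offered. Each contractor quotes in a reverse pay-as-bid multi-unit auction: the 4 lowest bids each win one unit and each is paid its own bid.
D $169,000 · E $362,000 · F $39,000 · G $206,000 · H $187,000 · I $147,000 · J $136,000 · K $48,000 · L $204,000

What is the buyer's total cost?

Total cost: $370,000

Ordering the bids: 39,000 (F), 48,000 (K), 136,000 (J), 147,000 (I), 169,000 (D), 187,000 (H), …
Winners (4 units): F, K, J, I.
Total cost = 39,000 + 48,000 + 136,000 + 147,000 = $370,000.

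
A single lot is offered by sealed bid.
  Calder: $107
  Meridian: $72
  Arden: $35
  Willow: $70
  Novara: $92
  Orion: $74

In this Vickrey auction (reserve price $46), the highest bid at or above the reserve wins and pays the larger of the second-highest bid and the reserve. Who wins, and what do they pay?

Calder pays $92

Bids ranked: 107 (Calder) > 92 (Novara) > 74 (Orion) > 72 (Meridian) > 70 (Willow) > 35 (Arden)
Highest eligible bid: Calder at $107.
max(second-highest $92, reserve $46) = $92; the reserve does not bind.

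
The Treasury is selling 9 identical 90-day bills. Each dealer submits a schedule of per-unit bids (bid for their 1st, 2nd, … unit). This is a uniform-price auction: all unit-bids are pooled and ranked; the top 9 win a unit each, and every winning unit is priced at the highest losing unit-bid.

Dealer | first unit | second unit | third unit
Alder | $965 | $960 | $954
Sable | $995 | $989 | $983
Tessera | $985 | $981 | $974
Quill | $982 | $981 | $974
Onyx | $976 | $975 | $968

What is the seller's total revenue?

Total revenue: $8,766

Pooled unit-bids ranked (top 9): 995 (Sable-1), 989 (Sable-2), 985 (Tessera-1), 983 (Sable-3), 982 (Quill-1), 981 (Tessera-2), 981 (Quill-2), 976 (Onyx-1), 975 (Onyx-2)
Highest rejected unit-bid = $974.
Allocation: Onyx 2, Quill 2, Sable 3, Tessera 2. Every unit priced at $974.
Revenue = 9 × 974 = $8,766.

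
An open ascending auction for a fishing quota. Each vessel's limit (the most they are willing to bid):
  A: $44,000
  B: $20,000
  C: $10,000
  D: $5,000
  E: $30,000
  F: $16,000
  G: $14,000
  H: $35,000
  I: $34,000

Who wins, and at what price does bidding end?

Limits ranked: 44,000 (A) > 35,000 (H) > 34,000 (I) > 30,000 (E) > 20,000 (B) > 16,000 (F) > …
Bidding ends when H exits at $35,000; A takes it.

A wins at $35,000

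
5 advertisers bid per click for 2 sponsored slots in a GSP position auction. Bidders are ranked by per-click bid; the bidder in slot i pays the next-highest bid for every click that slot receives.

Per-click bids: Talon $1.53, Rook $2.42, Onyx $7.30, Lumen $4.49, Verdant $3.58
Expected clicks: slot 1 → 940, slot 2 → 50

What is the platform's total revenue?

Total revenue: $4399.60

Ranked by bid: $7.30 (Onyx) > $4.49 (Lumen) > $3.58 (Verdant) > …
Slot 1: Onyx pays $4.49 × 940 = $4220.60
Slot 2: Lumen pays $3.58 × 50 = $179.00
Total = $4399.60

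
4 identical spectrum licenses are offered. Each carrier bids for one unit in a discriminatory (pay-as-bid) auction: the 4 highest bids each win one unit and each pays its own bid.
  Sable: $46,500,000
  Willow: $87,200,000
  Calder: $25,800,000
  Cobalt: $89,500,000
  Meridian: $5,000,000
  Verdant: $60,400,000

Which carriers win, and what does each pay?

Bids ranked high→low: 89,500,000 (Cobalt), 87,200,000 (Willow), 60,400,000 (Verdant), 46,500,000 (Sable), 25,800,000 (Calder), 5,000,000 (Meridian)
Top 4: Cobalt, Willow, Verdant, Sable.
Each winner pays its own bid: Cobalt $89,500,000, Willow $87,200,000, Verdant $60,400,000, Sable $46,500,000.

Cobalt $89,500,000, Willow $87,200,000, Verdant $60,400,000, Sable $46,500,000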